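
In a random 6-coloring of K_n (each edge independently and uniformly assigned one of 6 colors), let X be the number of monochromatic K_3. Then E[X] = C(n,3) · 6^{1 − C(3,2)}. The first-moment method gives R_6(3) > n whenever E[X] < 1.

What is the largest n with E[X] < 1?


We need C(n, 3) · 6^{1 − 3} < 1, i.e. C(n, 3) < 6^{3 − 1} = 36.
Check values of n near the boundary:
  n = 6: C(6, 3) = 20; 20 < 36? YES
  n = 7: C(7, 3) = 35; 35 < 36? YES
  n = 8: C(8, 3) = 56; 56 < 36? NO
  n = 9: C(9, 3) = 84; 84 < 36? NO
  n = 10: C(10, 3) = 120; 120 < 36? NO
The largest n with C(n, 3) < 36 is n = 7 (where E[X] = 35/36 ≈ 0.9722222). Hence R_6(3) > 7, i.e. R_6(3) ≥ 8.

Largest n = 7; hence R_6(3) > 7.


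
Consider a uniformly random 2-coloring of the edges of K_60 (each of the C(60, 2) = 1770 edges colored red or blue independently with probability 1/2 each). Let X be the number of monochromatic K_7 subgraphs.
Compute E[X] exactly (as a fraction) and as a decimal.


Let X = Σ_S X_S over the C(60, 7) = 386206920 subsets S of size 7, where X_S = 1 if the K_7 on S is monochromatic.
For a fixed S, the K_7 on S has C(7, 2) = 21 edges. P[all 21 edges red] = (1/2)^21, and likewise for blue, so P[monochromatic] = 2·(1/2)^21 = 2^{1 − 21} = 1/1048576.
By linearity: E[X] = C(60, 7) · 2^{1 − 21} = 386206920 · 1/1048576 = 48275865/131072.
Numerically: E[X] ≈ 368.31562.

E[X] = C(60,7)·2^(1−C(7,2)) = 48275865/131072 ≈ 368.31562.


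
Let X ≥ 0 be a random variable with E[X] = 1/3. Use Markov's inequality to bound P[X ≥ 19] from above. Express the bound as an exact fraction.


μ = E[X] = 1/3, a = 19.
Markov: P[X ≥ 19] ≤ μ/a = (1/3)/19 = 1/57.
Numerically: ≈ 0.01754.
(Since a = 19 > μ = 0.33333, the bound 1/57 is < 1 and informative.)

P[X ≥ 19] ≤ 1/57 ≈ 0.01754.


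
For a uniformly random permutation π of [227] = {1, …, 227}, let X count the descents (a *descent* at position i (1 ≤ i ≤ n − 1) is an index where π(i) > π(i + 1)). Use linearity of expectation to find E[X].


Write X = Σ X_I over i = 1, …, 226, with X_I the indicator of one descent.
There are 226 indicators.
For each fixed i, the pair (π(i), π(i+1)) is a uniformly random ordered pair of distinct values from {1, …, 227}; by symmetry P[π(i) > π(i+1)] = 1/2.
By linearity: E[X] = 226 · (1/2) = (227 − 1) · (1/2) = 113 ≈ 113.000.

E[X] = 113 = 113.000.


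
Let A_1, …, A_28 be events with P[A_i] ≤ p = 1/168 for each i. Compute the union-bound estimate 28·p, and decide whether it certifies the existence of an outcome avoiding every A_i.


Union bound: P[∪_{i=1}^{28} A_i] ≤ Σ_i P[A_i] ≤ 28·p = 28·(1/168) = 1/6.
Numerically: 1/6 ≈ 0.1666667.
Is 1/6 < 1? YES.
Since P[∪ A_i] ≤ 1/6 < 1, the complement has P[∩ A_i^c] ≥ 1 − 1/6 = 5/6 > 0, so some outcome avoids every A_i.

28·p = 1/6 ≈ 0.1666667; existence CERTIFIED by the union bound.


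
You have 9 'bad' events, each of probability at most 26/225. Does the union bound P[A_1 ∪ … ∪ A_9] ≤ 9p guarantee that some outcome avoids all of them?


Union bound: P[∪_{i=1}^{9} A_i] ≤ Σ_i P[A_i] ≤ 9·p = 9·(26/225) = 26/25.
Numerically: 26/25 ≈ 1.0400000.
Is 26/25 < 1? NO.
Since the bound 26/25 is ≥ 1, the union bound is uninformative here; it does NOT by itself certify existence.

9·p = 26/25 ≈ 1.0400000; existence NOT certified by the union bound.


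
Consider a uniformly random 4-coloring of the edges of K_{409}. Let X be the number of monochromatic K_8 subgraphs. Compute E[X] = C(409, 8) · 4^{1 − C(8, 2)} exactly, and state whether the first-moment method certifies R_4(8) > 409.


E[X] = C(409, 8) · 4^{1 − 28} = 18128041135797879 · 4^{−27} = 18128041135797879/18014398509481984.
As a reduced fraction: E[X] = 18128041135797879/18014398509481984 ≈ 1.006.
Is E[X] < 1? NO.
Since E[X] ≥ 1, the first-moment bound is inconclusive at n = 409; it does NOT by itself certify R_4(8) > 409.

E[X] = 18128041135797879/18014398509481984 ≈ 1.006; E[X] ≥ 1; first-moment method inconclusive here.


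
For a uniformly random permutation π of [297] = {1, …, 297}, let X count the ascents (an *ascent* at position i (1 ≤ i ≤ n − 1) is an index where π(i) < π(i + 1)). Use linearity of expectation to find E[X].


Write X = Σ X_I over i = 1, …, 296, with X_I the indicator of one ascent.
There are 296 indicators.
For each fixed i, the pair (π(i), π(i+1)) is a uniformly random ordered pair of distinct values from {1, …, 297}; by symmetry P[π(i) < π(i+1)] = 1/2.
By linearity: E[X] = 296 · (1/2) = (297 − 1) · (1/2) = 148 ≈ 148.00000.

E[X] = 148 = 148.00000.


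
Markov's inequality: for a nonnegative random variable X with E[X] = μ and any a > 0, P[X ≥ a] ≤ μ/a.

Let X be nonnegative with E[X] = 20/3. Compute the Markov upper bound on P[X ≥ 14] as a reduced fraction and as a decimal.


μ = E[X] = 20/3, a = 14.
Markov: P[X ≥ 14] ≤ μ/a = (20/3)/14 = 10/21.
Numerically: ≈ 0.4762.
(Since a = 14 > μ = 6.6667, the bound 10/21 is < 1 and informative.)

P[X ≥ 14] ≤ 10/21 ≈ 0.4762.


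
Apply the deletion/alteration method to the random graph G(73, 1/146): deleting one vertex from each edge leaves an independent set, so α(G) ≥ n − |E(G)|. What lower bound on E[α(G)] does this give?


E[|E(G)|] = C(73, 2)·p = 2628 · (1/146) = 18.
E[α(G)] ≥ n − E[|E(G)|] = 73 − 18 = 55.
Numerically: ≈ 55.000.
(This is only a lower bound; the true E[α(G)] may be larger.)

E[α(G)] ≥ 55 ≈ 55.000.


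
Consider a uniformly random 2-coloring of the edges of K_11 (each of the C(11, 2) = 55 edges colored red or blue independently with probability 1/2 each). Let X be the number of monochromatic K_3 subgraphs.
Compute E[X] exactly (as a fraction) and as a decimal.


Let X = Σ_S X_S over the C(11, 3) = 165 subsets S of size 3, where X_S = 1 if the K_3 on S is monochromatic.
For a fixed S, the K_3 on S has C(3, 2) = 3 edges. P[all 3 edges red] = (1/2)^3, and likewise for blue, so P[monochromatic] = 2·(1/2)^3 = 2^{1 − 3} = 1/4.
By linearity: E[X] = C(11, 3) · 2^{1 − 3} = 165 · 1/4 = 165/4.
Numerically: E[X] ≈ 41.2500.

E[X] = C(11,3)·2^(1−C(3,2)) = 165/4 ≈ 41.2500.


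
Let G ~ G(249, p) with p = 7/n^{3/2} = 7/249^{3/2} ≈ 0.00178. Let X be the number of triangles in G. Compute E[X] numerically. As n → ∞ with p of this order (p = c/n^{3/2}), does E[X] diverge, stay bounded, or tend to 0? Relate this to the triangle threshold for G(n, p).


Number of potential triangles: C(249, 3) = 2542124.
Each occurs with probability p³ ≈ (0.00178)³ ≈ 5.65454e-09.
By linearity: E[X] = C(249, 3)·p³ ≈ 2542124 · 5.65454e-09 ≈ 0.014.
Since α = 3/2 > 1, p = c/n^{3/2} = o(1/n) is below the triangle threshold p ~ 1/n. Asymptotically E[X] ~ (c³/6)·n^{3(1−α)} = (7³/6)·n^{-1.5} → 0, so by Markov's inequality G has no triangles w.h.p.

E[X] ≈ 0.014; in regime p = Θ(1/n^{3/2}) E[X] tends to 0 (below the triangle threshold p ~ 1/n).


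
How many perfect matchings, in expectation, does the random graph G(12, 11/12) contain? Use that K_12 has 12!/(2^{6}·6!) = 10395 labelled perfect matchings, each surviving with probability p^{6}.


K_12 has 12!/(2^{6}·6!) = 10395 labelled perfect matchings.
For each such perfect matching H, let X_H = 1 if all 6 edges of H are present in G. Then P[X_H = 1] = p^{6} = (11/12)^{6} = 1771561/2985984.
By linearity: E[X] = Σ_H E[X_H] = 10395 · p^{6} = 10395 · 1771561/2985984 = 682050985/110592.
Numerically: E[X] ≈ 6167.3.

E[X] = 10395 · (11/12)^{6} = 682050985/110592 ≈ 6167.3.


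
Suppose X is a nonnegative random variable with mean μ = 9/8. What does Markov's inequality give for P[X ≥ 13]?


μ = E[X] = 9/8, a = 13.
Markov: P[X ≥ 13] ≤ μ/a = (9/8)/13 = 9/104.
Numerically: ≈ 0.0865.
(Since a = 13 > μ = 1.1250, the bound 9/104 is < 1 and informative.)

P[X ≥ 13] ≤ 9/104 ≈ 0.0865.


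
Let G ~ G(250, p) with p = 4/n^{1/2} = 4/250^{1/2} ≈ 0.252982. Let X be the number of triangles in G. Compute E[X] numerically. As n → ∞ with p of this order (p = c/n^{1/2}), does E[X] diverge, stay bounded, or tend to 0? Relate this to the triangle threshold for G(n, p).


Number of potential triangles: C(250, 3) = 2573000.
Each occurs with probability p³ ≈ (0.252982)³ ≈ 1.61908616e-02.
By linearity: E[X] = C(250, 3)·p³ ≈ 2573000 · 1.61908616e-02 ≈ 41659.086948.
Since α = 1/2 < 1, p = c/n^{1/2} ≫ 1/n is above the triangle threshold p ~ 1/n. Asymptotically E[X] ~ (c³/6)·n^{3(1−α)} = (4³/6)·n^{1.5} → ∞; triangles are abundant w.h.p.

E[X] ≈ 41659.086948; in regime p = Θ(1/n^{1/2}) E[X] diverges (above the triangle threshold p ~ 1/n).


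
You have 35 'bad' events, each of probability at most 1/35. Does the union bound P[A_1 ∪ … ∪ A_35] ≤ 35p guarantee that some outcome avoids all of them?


Union bound: P[∪_{i=1}^{35} A_i] ≤ Σ_i P[A_i] ≤ 35·p = 35·(1/35) = 1.
Numerically: 1 ≈ 1.000000.
Is 1 < 1? NO.
Since the bound 1 is ≥ 1, the union bound is uninformative here; it does NOT by itself certify existence.

35·p = 1 ≈ 1.000000; existence NOT certified by the union bound.


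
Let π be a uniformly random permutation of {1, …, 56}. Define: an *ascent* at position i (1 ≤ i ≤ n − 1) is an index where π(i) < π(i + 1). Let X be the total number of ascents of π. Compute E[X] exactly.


Write X = Σ X_I over i = 1, …, 55, with X_I the indicator of one ascent.
There are 55 indicators.
For each fixed i, the pair (π(i), π(i+1)) is a uniformly random ordered pair of distinct values from {1, …, 56}; by symmetry P[π(i) < π(i+1)] = 1/2.
By linearity: E[X] = 55 · (1/2) = (56 − 1) · (1/2) = 55/2 ≈ 27.50000.

E[X] = 55/2 = 27.50000.


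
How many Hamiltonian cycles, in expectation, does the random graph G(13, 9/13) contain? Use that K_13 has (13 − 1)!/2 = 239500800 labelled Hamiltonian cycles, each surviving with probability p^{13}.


K_13 has (13 − 1)!/2 = 239500800 labelled Hamiltonian cycles.
For each such Hamiltonian cycle H, let X_H = 1 if all 13 edges of H are present in G. Then P[X_H = 1] = p^{13} = (9/13)^{13} = 2541865828329/302875106592253.
By linearity of expectation: E[X] = Σ_H E[X_H] = 239500800 · p^{13} = 239500800 · 2541865828329/302875106592253 = 608778899377458163200/302875106592253.
Numerically: E[X] ≈ 2.01e+06.

E[X] = 239500800 · (9/13)^{13} = 608778899377458163200/302875106592253 ≈ 2.01e+06.


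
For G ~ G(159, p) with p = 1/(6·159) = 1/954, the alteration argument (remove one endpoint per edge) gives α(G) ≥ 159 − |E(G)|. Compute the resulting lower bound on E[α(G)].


E[|E(G)|] = C(159, 2)·p = 12561 · (1/954) = 79/6.
E[α(G)] ≥ n − E[|E(G)|] = 159 − 79/6 = 875/6.
Numerically: ≈ 145.8333.
(This is only a lower bound; the true E[α(G)] may be larger.)

E[α(G)] ≥ 875/6 ≈ 145.8333.


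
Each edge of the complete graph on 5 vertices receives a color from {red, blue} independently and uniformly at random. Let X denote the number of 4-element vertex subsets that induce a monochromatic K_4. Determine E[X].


Let X = Σ_S X_S over the C(5, 4) = 5 subsets S of size 4, where X_S = 1 if the K_4 on S is monochromatic.
For a fixed S, the K_4 on S has C(4, 2) = 6 edges. P[all 6 edges red] = (1/2)^6, and likewise for blue, so P[monochromatic] = 2·(1/2)^6 = 2^{1 − 6} = 1/32.
Summing: E[X] = C(5, 4) · 2^{1 − 6} = 5 · 1/32 = 5/32.
Numerically: E[X] ≈ 0.156.

E[X] = C(5,4)·2^(1−C(4,2)) = 5/32 ≈ 0.156.


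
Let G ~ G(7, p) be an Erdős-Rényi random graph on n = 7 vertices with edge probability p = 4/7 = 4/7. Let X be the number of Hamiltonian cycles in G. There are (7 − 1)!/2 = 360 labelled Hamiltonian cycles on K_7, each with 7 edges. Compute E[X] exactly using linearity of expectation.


K_7 has (7 − 1)!/2 = 360 labelled Hamiltonian cycles.
For each such Hamiltonian cycle H, let X_H = 1 if all 7 edges of H are present in G. Then P[X_H = 1] = p^{7} = (4/7)^{7} = 16384/823543.
By linearity: E[X] = Σ_H E[X_H] = 360 · p^{7} = 360 · 16384/823543 = 5898240/823543.
Numerically: E[X] ≈ 7.16203.

E[X] = 360 · (4/7)^{7} = 5898240/823543 ≈ 7.16203.


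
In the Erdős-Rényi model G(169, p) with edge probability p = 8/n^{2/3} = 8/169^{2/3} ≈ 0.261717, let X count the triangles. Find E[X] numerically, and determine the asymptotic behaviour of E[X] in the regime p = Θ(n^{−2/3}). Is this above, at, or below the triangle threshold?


Number of potential triangles: C(169, 3) = 790244.
Each occurs with probability p³ ≈ (0.261717)³ ≈ 1.79265432e-02.
By linearity: E[X] = C(169, 3)·p³ ≈ 790244 · 1.79265432e-02 ≈ 14166.343195.
Since α = 2/3 < 1, p = c/n^{2/3} ≫ 1/n is above the triangle threshold p ~ 1/n. Asymptotically E[X] ~ (c³/6)·n^{3(1−α)} = (8³/6)·n^{1} → ∞; triangles are abundant w.h.p.

E[X] ≈ 14166.343195; in regime p = Θ(1/n^{2/3}) E[X] diverges (above the triangle threshold p ~ 1/n).


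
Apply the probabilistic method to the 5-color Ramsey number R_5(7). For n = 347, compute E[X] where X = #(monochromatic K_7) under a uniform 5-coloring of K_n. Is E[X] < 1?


E[X] = C(347, 7) · 5^{1 − 21} = 113090774900334 · 5^{−20} = 113090774900334/95367431640625.
As a reduced fraction: E[X] = 113090774900334/95367431640625 ≈ 1.185843.
Is E[X] < 1? NO.
Since E[X] ≥ 1, the first-moment bound is inconclusive at n = 347; it does NOT by itself certify R_5(7) > 347.

E[X] = 113090774900334/95367431640625 ≈ 1.185843; E[X] ≥ 1; first-moment method inconclusive here.


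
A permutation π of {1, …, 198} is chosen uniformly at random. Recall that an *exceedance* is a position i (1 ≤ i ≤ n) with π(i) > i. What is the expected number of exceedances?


Write X = Σ_{i=1}^{198} X_i, where X_i = 1_{π(i) > i}.
For each fixed i, π(i) is uniform over {1, …, 198} (marginal of a uniform permutation), so P[π(i) > i] = (n − i)/n. Summing: Σ_{i=1}^{198} (n − i)/n = (0 + 1 + … + 197)/198 = 198(198 − 1)/(2·198) = (198 − 1)/2.
Hence E[X] = Σ_{i=1}^{198} (198 − i)/198 = 197/2 ≈ 98.500.

E[X] = 197/2 = 98.500.


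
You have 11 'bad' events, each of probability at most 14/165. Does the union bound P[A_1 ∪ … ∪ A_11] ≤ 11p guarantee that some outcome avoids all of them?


Union bound: P[∪_{i=1}^{11} A_i] ≤ Σ_i P[A_i] ≤ 11·p = 11·(14/165) = 14/15.
Numerically: 14/15 ≈ 0.9333.
Is 14/15 < 1? YES.
Since P[∪ A_i] ≤ 14/15 < 1, the complement has P[∩ A_i^c] ≥ 1 − 14/15 = 1/15 > 0, so some outcome avoids every A_i.

11·p = 14/15 ≈ 0.9333; existence CERTIFIED by the union bound.


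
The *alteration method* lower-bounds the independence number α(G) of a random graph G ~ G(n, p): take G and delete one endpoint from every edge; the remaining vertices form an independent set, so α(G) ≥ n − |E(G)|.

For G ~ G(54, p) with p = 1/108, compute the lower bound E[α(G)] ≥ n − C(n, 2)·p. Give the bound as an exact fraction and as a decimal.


E[|E(G)|] = C(54, 2)·p = 1431 · (1/108) = 53/4.
E[α(G)] ≥ n − E[|E(G)|] = 54 − 53/4 = 163/4.
Numerically: ≈ 40.75000.
(This is only a lower bound; the true E[α(G)] may be larger.)

E[α(G)] ≥ 163/4 ≈ 40.75000.


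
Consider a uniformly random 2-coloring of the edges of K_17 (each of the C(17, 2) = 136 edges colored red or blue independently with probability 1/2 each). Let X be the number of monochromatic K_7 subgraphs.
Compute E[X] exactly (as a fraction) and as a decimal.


Let X = Σ_S X_S over the C(17, 7) = 19448 subsets S of size 7, where X_S = 1 if the K_7 on S is monochromatic.
For a fixed S, the K_7 on S has C(7, 2) = 21 edges. P[all 21 edges red] = (1/2)^21, and likewise for blue, so P[monochromatic] = 2·(1/2)^21 = 2^{1 − 21} = 1/1048576.
Summing: E[X] = C(17, 7) · 2^{1 − 21} = 19448 · 1/1048576 = 2431/131072.
Numerically: E[X] ≈ 0.019.

E[X] = C(17,7)·2^(1−C(7,2)) = 2431/131072 ≈ 0.019.


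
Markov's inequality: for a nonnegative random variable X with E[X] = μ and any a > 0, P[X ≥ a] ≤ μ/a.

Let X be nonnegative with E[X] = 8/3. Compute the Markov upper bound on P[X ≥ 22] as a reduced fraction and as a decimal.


μ = E[X] = 8/3, a = 22.
Markov: P[X ≥ 22] ≤ μ/a = (8/3)/22 = 4/33.
Numerically: ≈ 0.121.
(Since a = 22 > μ = 2.667, the bound 4/33 is < 1 and informative.)

P[X ≥ 22] ≤ 4/33 ≈ 0.121.


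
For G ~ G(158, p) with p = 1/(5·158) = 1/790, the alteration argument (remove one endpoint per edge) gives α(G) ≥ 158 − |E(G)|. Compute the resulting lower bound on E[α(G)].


E[|E(G)|] = C(158, 2)·p = 12403 · (1/790) = 157/10.
E[α(G)] ≥ n − E[|E(G)|] = 158 − 157/10 = 1423/10.
Numerically: ≈ 142.3000.
(This is only a lower bound; the true E[α(G)] may be larger.)

E[α(G)] ≥ 1423/10 ≈ 142.3000.


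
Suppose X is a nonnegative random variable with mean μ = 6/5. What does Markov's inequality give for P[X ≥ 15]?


μ = E[X] = 6/5, a = 15.
Markov: P[X ≥ 15] ≤ μ/a = (6/5)/15 = 2/25.
Numerically: ≈ 0.080.
(Since a = 15 > μ = 1.200, the bound 2/25 is < 1 and informative.)

P[X ≥ 15] ≤ 2/25 ≈ 0.080.


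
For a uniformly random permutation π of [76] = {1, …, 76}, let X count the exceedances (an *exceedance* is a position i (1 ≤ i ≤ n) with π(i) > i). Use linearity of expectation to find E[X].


Write X = Σ_{i=1}^{76} X_i, where X_i = 1_{π(i) > i}.
For each fixed i, π(i) is uniform over {1, …, 76} (marginal of a uniform permutation), so P[π(i) > i] = (n − i)/n. Summing: Σ_{i=1}^{76} (n − i)/n = (0 + 1 + … + 75)/76 = 76(76 − 1)/(2·76) = (76 − 1)/2.
Hence E[X] = Σ_{i=1}^{76} (76 − i)/76 = 75/2 ≈ 37.5000.

E[X] = 75/2 = 37.5000.


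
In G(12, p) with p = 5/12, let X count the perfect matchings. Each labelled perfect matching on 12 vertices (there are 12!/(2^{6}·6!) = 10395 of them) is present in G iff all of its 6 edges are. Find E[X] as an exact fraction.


K_12 has 12!/(2^{6}·6!) = 10395 labelled perfect matchings.
For each such perfect matching H, let X_H = 1 if all 6 edges of H are present in G. Then P[X_H = 1] = p^{6} = (5/12)^{6} = 15625/2985984.
By linearity of expectation: E[X] = Σ_H E[X_H] = 10395 · p^{6} = 10395 · 15625/2985984 = 6015625/110592.
Numerically: E[X] ≈ 54.3948.

E[X] = 10395 · (5/12)^{6} = 6015625/110592 ≈ 54.3948.


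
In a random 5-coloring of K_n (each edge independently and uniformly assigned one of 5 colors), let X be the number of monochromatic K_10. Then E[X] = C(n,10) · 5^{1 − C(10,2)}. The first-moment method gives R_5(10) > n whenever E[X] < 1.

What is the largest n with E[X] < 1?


We need C(n, 10) · 5^{1 − 45} < 1, i.e. C(n, 10) < 5^{45 − 1} = 5684341886080801486968994140625.
Check values of n near the boundary:
  n = 5390: C(5390, 10) = 5655833965919099070255434039753; 5655833965919099070255434039753 < 5684341886080801486968994140625? YES
  n = 5391: C(5391, 10) = 5666344714787188828795213697883; 5666344714787188828795213697883 < 5684341886080801486968994140625? YES
  n = 5392: C(5392, 10) = 5676873040158402483252283957448; 5676873040158402483252283957448 < 5684341886080801486968994140625? YES
  n = 5393: C(5393, 10) = 5687418968154238267170642278008; 5687418968154238267170642278008 < 5684341886080801486968994140625? NO
  n = 5394: C(5394, 10) = 5697982524930156243149785372878; 5697982524930156243149785372878 < 5684341886080801486968994140625? NO
  n = 5395: C(5395, 10) = 5708563736675616143322765475706; 5708563736675616143322765475706 < 5684341886080801486968994140625? NO
The largest n with C(n, 10) < 5684341886080801486968994140625 is n = 5392 (where E[X] = 5676873040158402483252283957448/5684341886080801486968994140625 ≈ 0.9986861). Hence R_5(10) > 5392, i.e. R_5(10) ≥ 5393.

Largest n = 5392; hence R_5(10) > 5392.


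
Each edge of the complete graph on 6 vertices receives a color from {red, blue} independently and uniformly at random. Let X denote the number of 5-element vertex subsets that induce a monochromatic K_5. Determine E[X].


Let X = Σ_S X_S over the C(6, 5) = 6 subsets S of size 5, where X_S = 1 if the K_5 on S is monochromatic.
For a fixed S, the K_5 on S has C(5, 2) = 10 edges. P[all 10 edges red] = (1/2)^10, and likewise for blue, so P[monochromatic] = 2·(1/2)^10 = 2^{1 − 10} = 1/512.
By linearity: E[X] = C(6, 5) · 2^{1 − 10} = 6 · 1/512 = 3/256.
Numerically: E[X] ≈ 0.0117.

E[X] = C(6,5)·2^(1−C(5,2)) = 3/256 ≈ 0.0117.


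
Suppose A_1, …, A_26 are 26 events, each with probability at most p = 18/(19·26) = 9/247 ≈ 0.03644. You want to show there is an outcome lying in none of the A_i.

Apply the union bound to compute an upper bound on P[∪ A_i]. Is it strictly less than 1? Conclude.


Union bound: P[∪_{i=1}^{26} A_i] ≤ Σ_i P[A_i] ≤ 26·p = 26·(9/247) = 18/19.
Numerically: 18/19 ≈ 0.94737.
Is 18/19 < 1? YES.
Since P[∪ A_i] ≤ 18/19 < 1, the complement has P[∩ A_i^c] ≥ 1 − 18/19 = 1/19 > 0, so some outcome avoids every A_i.

26·p = 18/19 ≈ 0.94737; existence CERTIFIED by the union bound.


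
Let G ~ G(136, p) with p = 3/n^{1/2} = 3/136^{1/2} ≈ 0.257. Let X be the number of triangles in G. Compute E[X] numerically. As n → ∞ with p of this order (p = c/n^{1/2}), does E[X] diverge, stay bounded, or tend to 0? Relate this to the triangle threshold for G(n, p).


Number of potential triangles: C(136, 3) = 410040.
Each occurs with probability p³ ≈ (0.257)³ ≈ 1.70238e-02.
By linearity: E[X] = C(136, 3)·p³ ≈ 410040 · 1.70238e-02 ≈ 6980.421.
Since α = 1/2 < 1, p = c/n^{1/2} ≫ 1/n is above the triangle threshold p ~ 1/n. Asymptotically E[X] ~ (c³/6)·n^{3(1−α)} = (3³/6)·n^{1.5} → ∞; triangles are abundant w.h.p.

E[X] ≈ 6980.421; in regime p = Θ(1/n^{1/2}) E[X] diverges (above the triangle threshold p ~ 1/n).


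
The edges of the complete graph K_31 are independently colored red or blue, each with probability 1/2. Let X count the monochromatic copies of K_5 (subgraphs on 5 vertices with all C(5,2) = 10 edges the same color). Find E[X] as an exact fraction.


Let X = Σ_S X_S over the C(31, 5) = 169911 subsets S of size 5, where X_S = 1 if the K_5 on S is monochromatic.
For a fixed S, the K_5 on S has C(5, 2) = 10 edges. P[all 10 edges red] = (1/2)^10, and likewise for blue, so P[monochromatic] = 2·(1/2)^10 = 2^{1 − 10} = 1/512.
By linearity: E[X] = C(31, 5) · 2^{1 − 10} = 169911 · 1/512 = 169911/512.
Numerically: E[X] ≈ 331.857422.

E[X] = C(31,5)·2^(1−C(5,2)) = 169911/512 ≈ 331.857422.


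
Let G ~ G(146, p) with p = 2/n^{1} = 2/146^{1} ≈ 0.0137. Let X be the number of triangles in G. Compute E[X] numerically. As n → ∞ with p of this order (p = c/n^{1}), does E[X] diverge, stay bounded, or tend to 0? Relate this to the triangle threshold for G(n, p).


Number of potential triangles: C(146, 3) = 508080.
Each occurs with probability p³ ≈ (0.0137)³ ≈ 2.570582e-06.
By linearity: E[X] = C(146, 3)·p³ ≈ 508080 · 2.570582e-06 ≈ 1.3061.
Here α = 1, so p = 2/n is exactly at the triangle threshold p ~ 1/n. Asymptotically E[X] → c³/6 = 2³/6 = 4/3 ≈ 1.3333, a bounded constant. In this regime the triangle count is asymptotically Poisson(c³/6).

E[X] ≈ 1.3061; in regime p = Θ(1/n^{1}) E[X] stays bounded (at the triangle threshold p ~ 1/n).


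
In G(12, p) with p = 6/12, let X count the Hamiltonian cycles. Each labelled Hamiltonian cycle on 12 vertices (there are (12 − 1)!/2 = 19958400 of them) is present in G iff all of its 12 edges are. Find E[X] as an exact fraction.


K_12 has (12 − 1)!/2 = 19958400 labelled Hamiltonian cycles.
For each such Hamiltonian cycle H, let X_H = 1 if all 12 edges of H are present in G. Then P[X_H = 1] = p^{12} = (1/2)^{12} = 1/4096.
Summing the indicators: E[X] = Σ_H E[X_H] = 19958400 · p^{12} = 19958400 · 1/4096 = 155925/32.
Numerically: E[X] ≈ 4872.66.

E[X] = 19958400 · (1/2)^{12} = 155925/32 ≈ 4872.66.


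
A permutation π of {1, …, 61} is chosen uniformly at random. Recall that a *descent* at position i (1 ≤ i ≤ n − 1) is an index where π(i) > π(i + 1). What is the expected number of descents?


Write X = Σ X_I over i = 1, …, 60, with X_I the indicator of one descent.
There are 60 indicators.
For each fixed i, the pair (π(i), π(i+1)) is a uniformly random ordered pair of distinct values from {1, …, 61}; by symmetry P[π(i) > π(i+1)] = 1/2.
By linearity: E[X] = 60 · (1/2) = (61 − 1) · (1/2) = 30 ≈ 30.000000.

E[X] = 30 = 30.000000.


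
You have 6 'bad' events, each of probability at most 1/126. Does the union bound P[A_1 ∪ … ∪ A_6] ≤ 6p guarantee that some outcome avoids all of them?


Union bound: P[∪_{i=1}^{6} A_i] ≤ Σ_i P[A_i] ≤ 6·p = 6·(1/126) = 1/21.
Numerically: 1/21 ≈ 0.0476190.
Is 1/21 < 1? YES.
Since P[∪ A_i] ≤ 1/21 < 1, the complement has P[∩ A_i^c] ≥ 1 − 1/21 = 20/21 > 0, so some outcome avoids every A_i.

6·p = 1/21 ≈ 0.0476190; existence CERTIFIED by the union bound.


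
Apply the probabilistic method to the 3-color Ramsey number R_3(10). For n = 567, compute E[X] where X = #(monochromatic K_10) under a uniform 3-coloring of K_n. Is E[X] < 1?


E[X] = C(567, 10) · 3^{1 − 45} = 873787071273467749398 · 3^{−44} = 873787071273467749398/984770902183611232881.
As a reduced fraction: E[X] = 10787494707079848758/12157665459056928801 ≈ 0.8872998.
Is E[X] < 1? YES.
Since E[X] < 1, there exists a 3-coloring of K_{567} with no monochromatic K_10; hence R_3(10) > 567.

E[X] = 10787494707079848758/12157665459056928801 ≈ 0.8872998; E[X] < 1, so R_3(10) > 567.


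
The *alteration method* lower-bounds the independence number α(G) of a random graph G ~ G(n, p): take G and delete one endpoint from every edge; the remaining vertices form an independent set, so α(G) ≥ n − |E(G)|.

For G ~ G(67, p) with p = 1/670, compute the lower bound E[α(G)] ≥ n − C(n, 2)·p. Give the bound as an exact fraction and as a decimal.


E[|E(G)|] = C(67, 2)·p = 2211 · (1/670) = 33/10.
E[α(G)] ≥ n − E[|E(G)|] = 67 − 33/10 = 637/10.
Numerically: ≈ 63.7000.
(This is only a lower bound; the true E[α(G)] may be larger.)

E[α(G)] ≥ 637/10 ≈ 63.7000.


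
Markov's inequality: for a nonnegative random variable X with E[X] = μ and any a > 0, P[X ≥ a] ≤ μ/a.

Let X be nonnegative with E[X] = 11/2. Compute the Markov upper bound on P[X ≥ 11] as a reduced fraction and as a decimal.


μ = E[X] = 11/2, a = 11.
Markov: P[X ≥ 11] ≤ μ/a = (11/2)/11 = 1/2.
Numerically: ≈ 0.500000.
(Since a = 11 > μ = 5.500000, the bound 1/2 is < 1 and informative.)

P[X ≥ 11] ≤ 1/2 ≈ 0.500000.


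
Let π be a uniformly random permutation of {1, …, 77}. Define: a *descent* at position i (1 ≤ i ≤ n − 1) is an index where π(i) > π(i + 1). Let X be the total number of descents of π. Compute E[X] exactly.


Write X = Σ X_I over i = 1, …, 76, with X_I the indicator of one descent.
There are 76 indicators.
For each fixed i, the pair (π(i), π(i+1)) is a uniformly random ordered pair of distinct values from {1, …, 77}; by symmetry P[π(i) > π(i+1)] = 1/2.
By linearity: E[X] = 76 · (1/2) = (77 − 1) · (1/2) = 38 ≈ 38.000.

E[X] = 38 = 38.000.


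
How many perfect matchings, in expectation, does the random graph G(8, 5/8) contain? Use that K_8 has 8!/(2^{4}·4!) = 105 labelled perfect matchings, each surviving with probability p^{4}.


K_8 has 8!/(2^{4}·4!) = 105 labelled perfect matchings.
For each such perfect matching H, let X_H = 1 if all 4 edges of H are present in G. Then P[X_H = 1] = p^{4} = (5/8)^{4} = 625/4096.
By linearity of expectation: E[X] = Σ_H E[X_H] = 105 · p^{4} = 105 · 625/4096 = 65625/4096.
Numerically: E[X] ≈ 16.022.

E[X] = 105 · (5/8)^{4} = 65625/4096 ≈ 16.022.


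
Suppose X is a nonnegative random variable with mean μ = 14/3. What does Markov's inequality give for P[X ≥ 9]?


μ = E[X] = 14/3, a = 9.
Markov: P[X ≥ 9] ≤ μ/a = (14/3)/9 = 14/27.
Numerically: ≈ 0.518519.
(Since a = 9 > μ = 4.666667, the bound 14/27 is < 1 and informative.)

P[X ≥ 9] ≤ 14/27 ≈ 0.518519.


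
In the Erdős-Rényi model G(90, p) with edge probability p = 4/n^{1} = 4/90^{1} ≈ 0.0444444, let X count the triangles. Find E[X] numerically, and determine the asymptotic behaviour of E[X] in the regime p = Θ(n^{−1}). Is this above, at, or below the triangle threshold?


Number of potential triangles: C(90, 3) = 117480.
Each occurs with probability p³ ≈ (0.0444444)³ ≈ 8.77914952e-05.
By linearity: E[X] = C(90, 3)·p³ ≈ 117480 · 8.77914952e-05 ≈ 10.313745.
Here α = 1, so p = 4/n is exactly at the triangle threshold p ~ 1/n. Asymptotically E[X] → c³/6 = 4³/6 = 32/3 ≈ 10.666667, a bounded constant. In this regime the triangle count is asymptotically Poisson(c³/6).

E[X] ≈ 10.313745; in regime p = Θ(1/n^{1}) E[X] stays bounded (at the triangle threshold p ~ 1/n).


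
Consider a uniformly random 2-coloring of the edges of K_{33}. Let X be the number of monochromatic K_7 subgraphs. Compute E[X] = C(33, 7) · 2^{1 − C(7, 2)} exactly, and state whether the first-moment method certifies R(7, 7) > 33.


E[X] = C(33, 7) · 2^{1 − 21} = 4272048 · 2^{−20} = 4272048/1048576.
As a reduced fraction: E[X] = 267003/65536 ≈ 4.0741425.
Is E[X] < 1? NO.
Since E[X] ≥ 1, the first-moment bound is inconclusive at n = 33; it does NOT by itself certify R(7, 7) > 33.

E[X] = 267003/65536 ≈ 4.0741425; E[X] ≥ 1; first-moment method inconclusive here.


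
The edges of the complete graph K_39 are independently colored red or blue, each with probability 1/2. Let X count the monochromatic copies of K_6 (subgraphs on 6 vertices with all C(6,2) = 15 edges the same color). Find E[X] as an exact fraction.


Let X = Σ_S X_S over the C(39, 6) = 3262623 subsets S of size 6, where X_S = 1 if the K_6 on S is monochromatic.
For a fixed S, the K_6 on S has C(6, 2) = 15 edges. P[all 15 edges red] = (1/2)^15, and likewise for blue, so P[monochromatic] = 2·(1/2)^15 = 2^{1 − 15} = 1/16384.
By linearity: E[X] = C(39, 6) · 2^{1 − 15} = 3262623 · 1/16384 = 3262623/16384.
Numerically: E[X] ≈ 199.1347.

E[X] = C(39,6)·2^(1−C(6,2)) = 3262623/16384 ≈ 199.1347.


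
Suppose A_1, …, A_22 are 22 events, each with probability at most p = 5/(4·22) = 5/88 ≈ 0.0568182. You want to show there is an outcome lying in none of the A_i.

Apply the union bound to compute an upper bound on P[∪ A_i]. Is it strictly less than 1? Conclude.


Union bound: P[∪_{i=1}^{22} A_i] ≤ Σ_i P[A_i] ≤ 22·p = 22·(5/88) = 5/4.
Numerically: 5/4 ≈ 1.2500000.
Is 5/4 < 1? NO.
Since the bound 5/4 is ≥ 1, the union bound is uninformative here; it does NOT by itself certify existence.

22·p = 5/4 ≈ 1.2500000; existence NOT certified by the union bound.


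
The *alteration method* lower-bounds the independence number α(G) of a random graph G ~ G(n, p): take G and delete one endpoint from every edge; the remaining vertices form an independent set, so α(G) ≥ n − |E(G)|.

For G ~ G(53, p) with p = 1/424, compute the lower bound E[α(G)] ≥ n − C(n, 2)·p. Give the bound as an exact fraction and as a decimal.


E[|E(G)|] = C(53, 2)·p = 1378 · (1/424) = 13/4.
E[α(G)] ≥ n − E[|E(G)|] = 53 − 13/4 = 199/4.
Numerically: ≈ 49.75000.
(This is only a lower bound; the true E[α(G)] may be larger.)

E[α(G)] ≥ 199/4 ≈ 49.75000.


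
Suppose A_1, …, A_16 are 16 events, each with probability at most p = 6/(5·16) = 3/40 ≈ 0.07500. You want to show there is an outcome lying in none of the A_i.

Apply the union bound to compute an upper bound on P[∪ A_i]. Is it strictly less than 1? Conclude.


Union bound: P[∪_{i=1}^{16} A_i] ≤ Σ_i P[A_i] ≤ 16·p = 16·(3/40) = 6/5.
Numerically: 6/5 ≈ 1.20000.
Is 6/5 < 1? NO.
Since the bound 6/5 is ≥ 1, the union bound is uninformative here; it does NOT by itself certify existence.

16·p = 6/5 ≈ 1.20000; existence NOT certified by the union bound.


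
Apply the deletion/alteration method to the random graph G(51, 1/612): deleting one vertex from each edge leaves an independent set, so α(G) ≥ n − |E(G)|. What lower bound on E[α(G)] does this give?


E[|E(G)|] = C(51, 2)·p = 1275 · (1/612) = 25/12.
E[α(G)] ≥ n − E[|E(G)|] = 51 − 25/12 = 587/12.
Numerically: ≈ 48.9167.
(This is only a lower bound; the true E[α(G)] may be larger.)

E[α(G)] ≥ 587/12 ≈ 48.9167.


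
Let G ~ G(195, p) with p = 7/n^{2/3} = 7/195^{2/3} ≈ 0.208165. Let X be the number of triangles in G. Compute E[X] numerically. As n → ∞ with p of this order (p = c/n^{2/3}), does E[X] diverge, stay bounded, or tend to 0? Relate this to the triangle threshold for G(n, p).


Number of potential triangles: C(195, 3) = 1216865.
Each occurs with probability p³ ≈ (0.208165)³ ≈ 9.02038133e-03.
By linearity: E[X] = C(195, 3)·p³ ≈ 1216865 · 9.02038133e-03 ≈ 10976.586325.
Since α = 2/3 < 1, p = c/n^{2/3} ≫ 1/n is above the triangle threshold p ~ 1/n. Asymptotically E[X] ~ (c³/6)·n^{3(1−α)} = (7³/6)·n^{1} → ∞; triangles are abundant w.h.p.

E[X] ≈ 10976.586325; in regime p = Θ(1/n^{2/3}) E[X] diverges (above the triangle threshold p ~ 1/n).


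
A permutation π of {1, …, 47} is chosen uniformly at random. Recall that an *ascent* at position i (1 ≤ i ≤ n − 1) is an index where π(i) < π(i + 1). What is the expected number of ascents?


Write X = Σ X_I over i = 1, …, 46, with X_I the indicator of one ascent.
There are 46 indicators.
For each fixed i, the pair (π(i), π(i+1)) is a uniformly random ordered pair of distinct values from {1, …, 47}; by symmetry P[π(i) < π(i+1)] = 1/2.
By linearity: E[X] = 46 · (1/2) = (47 − 1) · (1/2) = 23 ≈ 23.000.

E[X] = 23 = 23.000.


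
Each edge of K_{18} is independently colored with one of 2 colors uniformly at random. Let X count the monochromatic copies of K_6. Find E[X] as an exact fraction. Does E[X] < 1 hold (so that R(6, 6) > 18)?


E[X] = C(18, 6) · 2^{1 − 15} = 18564 · 2^{−14} = 18564/16384.
As a reduced fraction: E[X] = 4641/4096 ≈ 1.1331.
Is E[X] < 1? NO.
Since E[X] ≥ 1, the first-moment bound is inconclusive at n = 18; it does NOT by itself certify R(6, 6) > 18.

E[X] = 4641/4096 ≈ 1.1331; E[X] ≥ 1; first-moment method inconclusive here.


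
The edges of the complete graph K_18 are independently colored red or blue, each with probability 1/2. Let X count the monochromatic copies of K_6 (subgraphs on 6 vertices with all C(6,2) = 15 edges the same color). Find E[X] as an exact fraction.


Let X = Σ_S X_S over the C(18, 6) = 18564 subsets S of size 6, where X_S = 1 if the K_6 on S is monochromatic.
For a fixed S, the K_6 on S has C(6, 2) = 15 edges. P[all 15 edges red] = (1/2)^15, and likewise for blue, so P[monochromatic] = 2·(1/2)^15 = 2^{1 − 15} = 1/16384.
Summing: E[X] = C(18, 6) · 2^{1 − 15} = 18564 · 1/16384 = 4641/4096.
Numerically: E[X] ≈ 1.1331.

E[X] = C(18,6)·2^(1−C(6,2)) = 4641/4096 ≈ 1.1331.


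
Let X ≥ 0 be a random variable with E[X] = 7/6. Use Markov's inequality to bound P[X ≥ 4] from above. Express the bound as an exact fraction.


μ = E[X] = 7/6, a = 4.
Markov: P[X ≥ 4] ≤ μ/a = (7/6)/4 = 7/24.
Numerically: ≈ 0.29167.
(Since a = 4 > μ = 1.16667, the bound 7/24 is < 1 and informative.)

P[X ≥ 4] ≤ 7/24 ≈ 0.29167.


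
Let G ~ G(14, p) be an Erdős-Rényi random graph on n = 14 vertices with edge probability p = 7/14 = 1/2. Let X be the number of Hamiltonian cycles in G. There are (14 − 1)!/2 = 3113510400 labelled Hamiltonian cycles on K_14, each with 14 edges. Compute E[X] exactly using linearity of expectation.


K_14 has (14 − 1)!/2 = 3113510400 labelled Hamiltonian cycles.
For each such Hamiltonian cycle H, let X_H = 1 if all 14 edges of H are present in G. Then P[X_H = 1] = p^{14} = (1/2)^{14} = 1/16384.
Summing the indicators: E[X] = Σ_H E[X_H] = 3113510400 · p^{14} = 3113510400 · 1/16384 = 6081075/32.
Numerically: E[X] ≈ 1.9e+05.

E[X] = 3113510400 · (1/2)^{14} = 6081075/32 ≈ 1.9e+05.


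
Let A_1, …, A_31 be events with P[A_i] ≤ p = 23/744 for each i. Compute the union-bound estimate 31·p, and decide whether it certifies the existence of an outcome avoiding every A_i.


Union bound: P[∪_{i=1}^{31} A_i] ≤ Σ_i P[A_i] ≤ 31·p = 31·(23/744) = 23/24.
Numerically: 23/24 ≈ 0.958333.
Is 23/24 < 1? YES.
Since P[∪ A_i] ≤ 23/24 < 1, the complement has P[∩ A_i^c] ≥ 1 − 23/24 = 1/24 > 0, so some outcome avoids every A_i.

31·p = 23/24 ≈ 0.958333; existence CERTIFIED by the union bound.


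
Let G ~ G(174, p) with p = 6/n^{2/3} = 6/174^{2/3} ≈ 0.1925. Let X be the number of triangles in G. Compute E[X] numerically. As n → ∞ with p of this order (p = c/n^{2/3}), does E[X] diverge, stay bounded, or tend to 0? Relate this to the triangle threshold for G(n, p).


Number of potential triangles: C(174, 3) = 862924.
Each occurs with probability p³ ≈ (0.1925)³ ≈ 7.134364e-03.
By linearity: E[X] = C(174, 3)·p³ ≈ 862924 · 7.134364e-03 ≈ 6156.4138.
Since α = 2/3 < 1, p = c/n^{2/3} ≫ 1/n is above the triangle threshold p ~ 1/n. Asymptotically E[X] ~ (c³/6)·n^{3(1−α)} = (6³/6)·n^{1} → ∞; triangles are abundant w.h.p.

E[X] ≈ 6156.4138; in regime p = Θ(1/n^{2/3}) E[X] diverges (above the triangle threshold p ~ 1/n).


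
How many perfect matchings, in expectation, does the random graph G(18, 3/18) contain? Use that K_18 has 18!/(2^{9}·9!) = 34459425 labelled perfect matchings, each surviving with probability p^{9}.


K_18 has 18!/(2^{9}·9!) = 34459425 labelled perfect matchings.
For each such perfect matching H, let X_H = 1 if all 9 edges of H are present in G. Then P[X_H = 1] = p^{9} = (1/6)^{9} = 1/10077696.
By linearity: E[X] = Σ_H E[X_H] = 34459425 · p^{9} = 34459425 · 1/10077696 = 425425/124416.
Numerically: E[X] ≈ 3.419.

E[X] = 34459425 · (1/6)^{9} = 425425/124416 ≈ 3.419.


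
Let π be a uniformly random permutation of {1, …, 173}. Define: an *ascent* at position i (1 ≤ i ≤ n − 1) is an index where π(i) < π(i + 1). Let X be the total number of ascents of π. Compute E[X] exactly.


Write X = Σ X_I over i = 1, …, 172, with X_I the indicator of one ascent.
There are 172 indicators.
For each fixed i, the pair (π(i), π(i+1)) is a uniformly random ordered pair of distinct values from {1, …, 173}; by symmetry P[π(i) < π(i+1)] = 1/2.
By linearity: E[X] = 172 · (1/2) = (173 − 1) · (1/2) = 86 ≈ 86.000.

E[X] = 86 = 86.000.


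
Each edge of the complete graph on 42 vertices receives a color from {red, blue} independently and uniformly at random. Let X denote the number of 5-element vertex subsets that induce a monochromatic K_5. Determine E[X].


Let X = Σ_S X_S over the C(42, 5) = 850668 subsets S of size 5, where X_S = 1 if the K_5 on S is monochromatic.
For a fixed S, the K_5 on S has C(5, 2) = 10 edges. P[all 10 edges red] = (1/2)^10, and likewise for blue, so P[monochromatic] = 2·(1/2)^10 = 2^{1 − 10} = 1/512.
Summing: E[X] = C(42, 5) · 2^{1 − 10} = 850668 · 1/512 = 212667/128.
Numerically: E[X] ≈ 1661.4609.

E[X] = C(42,5)·2^(1−C(5,2)) = 212667/128 ≈ 1661.4609.


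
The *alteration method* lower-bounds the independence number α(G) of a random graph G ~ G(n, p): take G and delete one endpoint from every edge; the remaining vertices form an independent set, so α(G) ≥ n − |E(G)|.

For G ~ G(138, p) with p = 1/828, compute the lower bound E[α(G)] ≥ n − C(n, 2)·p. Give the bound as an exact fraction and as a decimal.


E[|E(G)|] = C(138, 2)·p = 9453 · (1/828) = 137/12.
E[α(G)] ≥ n − E[|E(G)|] = 138 − 137/12 = 1519/12.
Numerically: ≈ 126.583333.
(This is only a lower bound; the true E[α(G)] may be larger.)

E[α(G)] ≥ 1519/12 ≈ 126.583333.


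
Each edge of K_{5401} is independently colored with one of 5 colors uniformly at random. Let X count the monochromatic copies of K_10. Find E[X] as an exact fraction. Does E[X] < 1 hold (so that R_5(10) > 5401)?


E[X] = C(5401, 10) · 5^{1 − 45} = 5772423232412011351582235732760 · 5^{−44} = 5772423232412011351582235732760/5684341886080801486968994140625.
As a reduced fraction: E[X] = 1154484646482402270316447146552/1136868377216160297393798828125 ≈ 1.0155.
Is E[X] < 1? NO.
Since E[X] ≥ 1, the first-moment bound is inconclusive at n = 5401; it does NOT by itself certify R_5(10) > 5401.

E[X] = 1154484646482402270316447146552/1136868377216160297393798828125 ≈ 1.0155; E[X] ≥ 1; first-moment method inconclusive here.
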